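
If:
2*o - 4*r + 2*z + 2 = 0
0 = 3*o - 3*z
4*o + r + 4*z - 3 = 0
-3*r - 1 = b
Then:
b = -10/3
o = 5/18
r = 7/9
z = 5/18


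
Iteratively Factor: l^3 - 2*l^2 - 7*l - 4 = (l - 4)*(l^2 + 2*l + 1) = (l - 4)*(l + 1)*(l + 1)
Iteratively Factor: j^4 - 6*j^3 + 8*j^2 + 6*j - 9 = (j + 1)*(j^3 - 7*j^2 + 15*j - 9) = (j - 1)*(j + 1)*(j^2 - 6*j + 9) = (j - 3)*(j - 1)*(j + 1)*(j - 3)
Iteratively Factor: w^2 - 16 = (w + 4)*(w - 4)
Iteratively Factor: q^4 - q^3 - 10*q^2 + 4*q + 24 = (q - 3)*(q^3 + 2*q^2 - 4*q - 8) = (q - 3)*(q - 2)*(q^2 + 4*q + 4) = (q - 3)*(q - 2)*(q + 2)*(q + 2)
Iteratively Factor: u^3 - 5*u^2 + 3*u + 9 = (u - 3)*(u^2 - 2*u - 3) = (u - 3)^2*(u + 1)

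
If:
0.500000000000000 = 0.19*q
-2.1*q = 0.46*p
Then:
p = -12.01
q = 2.63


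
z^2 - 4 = (z - 2)*(z + 2)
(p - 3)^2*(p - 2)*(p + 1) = p^4 - 7*p^3 + 13*p^2 + 3*p - 18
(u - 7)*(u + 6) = u^2 - u - 42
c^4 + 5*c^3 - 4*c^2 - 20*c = c*(c - 2)*(c + 2)*(c + 5)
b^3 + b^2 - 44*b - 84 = (b - 7)*(b + 2)*(b + 6)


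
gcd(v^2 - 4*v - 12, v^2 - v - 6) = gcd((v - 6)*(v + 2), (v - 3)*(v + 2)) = v + 2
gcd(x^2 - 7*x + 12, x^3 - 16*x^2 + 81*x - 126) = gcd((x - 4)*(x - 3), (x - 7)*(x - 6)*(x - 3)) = x - 3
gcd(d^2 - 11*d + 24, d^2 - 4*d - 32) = d - 8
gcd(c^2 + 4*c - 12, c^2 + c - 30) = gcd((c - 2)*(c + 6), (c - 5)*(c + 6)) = c + 6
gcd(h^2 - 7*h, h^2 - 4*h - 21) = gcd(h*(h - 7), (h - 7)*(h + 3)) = h - 7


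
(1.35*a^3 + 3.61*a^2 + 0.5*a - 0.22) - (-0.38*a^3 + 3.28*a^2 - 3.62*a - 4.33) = 1.73*a^3 + 0.33*a^2 + 4.12*a + 4.11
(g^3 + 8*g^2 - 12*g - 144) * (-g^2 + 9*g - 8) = -g^5 + g^4 + 76*g^3 - 28*g^2 - 1200*g + 1152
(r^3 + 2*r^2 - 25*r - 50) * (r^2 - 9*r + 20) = r^5 - 7*r^4 - 23*r^3 + 215*r^2 - 50*r - 1000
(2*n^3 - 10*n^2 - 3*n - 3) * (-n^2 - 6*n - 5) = -2*n^5 - 2*n^4 + 53*n^3 + 71*n^2 + 33*n + 15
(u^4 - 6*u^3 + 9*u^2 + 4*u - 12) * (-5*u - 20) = -5*u^5 + 10*u^4 + 75*u^3 - 200*u^2 - 20*u + 240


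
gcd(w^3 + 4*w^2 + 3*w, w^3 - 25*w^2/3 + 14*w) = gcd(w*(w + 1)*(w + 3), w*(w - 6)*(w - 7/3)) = w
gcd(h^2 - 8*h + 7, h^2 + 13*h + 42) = 1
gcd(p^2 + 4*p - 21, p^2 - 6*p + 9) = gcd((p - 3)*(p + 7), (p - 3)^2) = p - 3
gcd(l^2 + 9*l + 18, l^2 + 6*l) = l + 6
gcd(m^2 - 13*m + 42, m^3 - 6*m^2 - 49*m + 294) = m^2 - 13*m + 42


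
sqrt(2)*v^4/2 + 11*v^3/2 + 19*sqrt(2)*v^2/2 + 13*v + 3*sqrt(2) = (v + sqrt(2)/2)*(v + sqrt(2))*(v + 3*sqrt(2))*(sqrt(2)*v/2 + 1)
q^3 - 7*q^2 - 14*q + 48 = (q - 8)*(q - 2)*(q + 3)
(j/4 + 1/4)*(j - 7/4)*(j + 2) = j^3/4 + 5*j^2/16 - 13*j/16 - 7/8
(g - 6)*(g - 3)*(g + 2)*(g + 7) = g^4 - 49*g^2 + 36*g + 252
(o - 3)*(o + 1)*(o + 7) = o^3 + 5*o^2 - 17*o - 21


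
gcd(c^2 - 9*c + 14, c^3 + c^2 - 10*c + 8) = c - 2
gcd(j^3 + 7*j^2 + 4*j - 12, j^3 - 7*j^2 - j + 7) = j - 1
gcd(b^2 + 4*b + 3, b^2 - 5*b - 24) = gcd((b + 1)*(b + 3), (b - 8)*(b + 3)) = b + 3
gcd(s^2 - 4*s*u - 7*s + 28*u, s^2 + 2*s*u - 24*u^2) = s - 4*u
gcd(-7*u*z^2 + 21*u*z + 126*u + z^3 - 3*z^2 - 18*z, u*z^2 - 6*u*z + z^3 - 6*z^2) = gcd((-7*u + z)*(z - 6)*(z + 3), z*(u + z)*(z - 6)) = z - 6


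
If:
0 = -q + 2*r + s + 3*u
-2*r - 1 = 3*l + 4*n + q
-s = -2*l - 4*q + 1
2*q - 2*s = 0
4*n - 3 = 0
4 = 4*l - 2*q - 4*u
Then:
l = 47/10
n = 3/4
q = -14/5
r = -153/20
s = -14/5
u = 51/10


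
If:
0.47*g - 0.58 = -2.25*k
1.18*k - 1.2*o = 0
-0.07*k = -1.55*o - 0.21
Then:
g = 1.93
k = -0.14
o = -0.14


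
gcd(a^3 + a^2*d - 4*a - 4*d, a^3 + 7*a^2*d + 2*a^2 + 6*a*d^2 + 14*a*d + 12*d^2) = a^2 + a*d + 2*a + 2*d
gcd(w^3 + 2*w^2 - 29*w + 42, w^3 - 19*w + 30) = w^2 - 5*w + 6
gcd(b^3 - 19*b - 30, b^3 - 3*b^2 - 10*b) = b^2 - 3*b - 10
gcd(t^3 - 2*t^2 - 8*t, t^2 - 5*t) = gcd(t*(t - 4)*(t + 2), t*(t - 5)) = t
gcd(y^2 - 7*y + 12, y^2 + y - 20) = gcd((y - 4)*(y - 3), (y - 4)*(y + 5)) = y - 4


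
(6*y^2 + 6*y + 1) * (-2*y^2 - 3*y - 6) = -12*y^4 - 30*y^3 - 56*y^2 - 39*y - 6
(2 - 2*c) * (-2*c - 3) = 4*c^2 + 2*c - 6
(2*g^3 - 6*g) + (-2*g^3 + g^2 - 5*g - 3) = g^2 - 11*g - 3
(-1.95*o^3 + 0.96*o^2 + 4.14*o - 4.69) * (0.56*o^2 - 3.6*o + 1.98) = -1.092*o^5 + 7.5576*o^4 - 4.9986*o^3 - 15.6296*o^2 + 25.0812*o - 9.2862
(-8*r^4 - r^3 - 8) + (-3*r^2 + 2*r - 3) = -8*r^4 - r^3 - 3*r^2 + 2*r - 11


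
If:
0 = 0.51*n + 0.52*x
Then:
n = -1.01960784313725*x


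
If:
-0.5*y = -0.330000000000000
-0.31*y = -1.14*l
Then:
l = 0.18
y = 0.66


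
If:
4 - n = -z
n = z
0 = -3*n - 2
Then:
No Solution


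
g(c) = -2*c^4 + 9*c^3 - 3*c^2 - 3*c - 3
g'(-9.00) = 8070.00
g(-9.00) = -19902.00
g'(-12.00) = 17781.00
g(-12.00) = -57423.00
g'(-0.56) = 10.23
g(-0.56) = -4.04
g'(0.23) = -3.05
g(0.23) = -3.74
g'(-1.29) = 66.84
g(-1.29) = -28.98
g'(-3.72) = 804.79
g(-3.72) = -879.67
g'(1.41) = 19.79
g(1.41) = 4.13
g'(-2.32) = 256.14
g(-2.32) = -182.51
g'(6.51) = -1104.95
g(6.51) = -1258.77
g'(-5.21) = 1892.52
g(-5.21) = -2815.19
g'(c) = -8*c^3 + 27*c^2 - 6*c - 3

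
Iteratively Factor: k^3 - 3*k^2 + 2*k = (k - 2)*(k^2 - k) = k*(k - 2)*(k - 1)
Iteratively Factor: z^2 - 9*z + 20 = (z - 4)*(z - 5)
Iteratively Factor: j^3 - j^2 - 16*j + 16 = (j - 1)*(j^2 - 16) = (j - 1)*(j + 4)*(j - 4)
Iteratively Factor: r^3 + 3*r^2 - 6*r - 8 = (r + 1)*(r^2 + 2*r - 8) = (r + 1)*(r + 4)*(r - 2)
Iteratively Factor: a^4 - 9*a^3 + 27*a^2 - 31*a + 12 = (a - 4)*(a^3 - 5*a^2 + 7*a - 3) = (a - 4)*(a - 1)*(a^2 - 4*a + 3) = (a - 4)*(a - 3)*(a - 1)*(a - 1)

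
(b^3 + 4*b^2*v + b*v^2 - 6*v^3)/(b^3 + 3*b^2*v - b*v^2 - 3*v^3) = (b + 2*v)/(b + v)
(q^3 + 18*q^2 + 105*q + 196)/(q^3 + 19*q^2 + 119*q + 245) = (q + 4)/(q + 5)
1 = 1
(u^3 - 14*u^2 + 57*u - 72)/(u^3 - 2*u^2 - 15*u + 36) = (u - 8)/(u + 4)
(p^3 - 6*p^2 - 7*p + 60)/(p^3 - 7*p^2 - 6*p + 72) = (p - 5)/(p - 6)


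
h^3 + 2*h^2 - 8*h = h*(h - 2)*(h + 4)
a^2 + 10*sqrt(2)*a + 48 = (a + 4*sqrt(2))*(a + 6*sqrt(2))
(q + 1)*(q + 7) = q^2 + 8*q + 7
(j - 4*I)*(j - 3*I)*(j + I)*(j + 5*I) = j^4 - I*j^3 + 25*j^2 - 37*I*j + 60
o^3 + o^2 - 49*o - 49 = (o - 7)*(o + 1)*(o + 7)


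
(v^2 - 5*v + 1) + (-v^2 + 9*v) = 4*v + 1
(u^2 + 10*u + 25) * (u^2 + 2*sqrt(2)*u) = u^4 + 2*sqrt(2)*u^3 + 10*u^3 + 25*u^2 + 20*sqrt(2)*u^2 + 50*sqrt(2)*u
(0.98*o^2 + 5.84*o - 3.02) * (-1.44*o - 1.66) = -1.4112*o^3 - 10.0364*o^2 - 5.3456*o + 5.0132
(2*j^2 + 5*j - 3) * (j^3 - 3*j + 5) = 2*j^5 + 5*j^4 - 9*j^3 - 5*j^2 + 34*j - 15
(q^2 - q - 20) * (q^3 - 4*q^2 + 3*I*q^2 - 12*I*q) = q^5 - 5*q^4 + 3*I*q^4 - 16*q^3 - 15*I*q^3 + 80*q^2 - 48*I*q^2 + 240*I*q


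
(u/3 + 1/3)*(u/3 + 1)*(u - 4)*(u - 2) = u^4/9 - 2*u^3/9 - 13*u^2/9 + 14*u/9 + 8/3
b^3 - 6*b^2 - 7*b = b*(b - 7)*(b + 1)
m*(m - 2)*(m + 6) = m^3 + 4*m^2 - 12*m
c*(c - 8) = c^2 - 8*c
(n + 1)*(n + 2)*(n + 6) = n^3 + 9*n^2 + 20*n + 12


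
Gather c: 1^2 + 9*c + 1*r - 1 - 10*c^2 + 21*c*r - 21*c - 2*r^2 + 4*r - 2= -10*c^2 + c*(21*r - 12) - 2*r^2 + 5*r - 2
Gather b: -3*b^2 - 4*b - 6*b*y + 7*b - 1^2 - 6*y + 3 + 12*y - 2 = -3*b^2 + b*(3 - 6*y) + 6*y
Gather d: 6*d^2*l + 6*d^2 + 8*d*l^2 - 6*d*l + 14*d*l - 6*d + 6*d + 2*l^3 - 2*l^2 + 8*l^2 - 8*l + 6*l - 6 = d^2*(6*l + 6) + d*(8*l^2 + 8*l) + 2*l^3 + 6*l^2 - 2*l - 6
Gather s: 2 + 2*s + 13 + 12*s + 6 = 14*s + 21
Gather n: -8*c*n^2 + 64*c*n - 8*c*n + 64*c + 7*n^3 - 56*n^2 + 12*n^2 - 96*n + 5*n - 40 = 64*c + 7*n^3 + n^2*(-8*c - 44) + n*(56*c - 91) - 40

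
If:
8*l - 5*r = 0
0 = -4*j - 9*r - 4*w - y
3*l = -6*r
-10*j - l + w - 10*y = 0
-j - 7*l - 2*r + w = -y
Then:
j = 0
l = 0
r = 0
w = 0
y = 0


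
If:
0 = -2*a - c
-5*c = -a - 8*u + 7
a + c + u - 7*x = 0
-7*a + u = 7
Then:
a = -49/67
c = 98/67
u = 126/67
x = 25/67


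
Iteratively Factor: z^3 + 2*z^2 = (z + 2)*(z^2) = z*(z + 2)*(z)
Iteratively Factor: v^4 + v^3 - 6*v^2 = (v)*(v^3 + v^2 - 6*v) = v*(v - 2)*(v^2 + 3*v) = v^2*(v - 2)*(v + 3)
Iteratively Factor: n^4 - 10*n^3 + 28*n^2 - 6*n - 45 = (n - 5)*(n^3 - 5*n^2 + 3*n + 9) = (n - 5)*(n - 3)*(n^2 - 2*n - 3) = (n - 5)*(n - 3)^2*(n + 1)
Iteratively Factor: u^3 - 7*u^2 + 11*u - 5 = (u - 5)*(u^2 - 2*u + 1) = (u - 5)*(u - 1)*(u - 1)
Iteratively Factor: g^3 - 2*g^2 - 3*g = (g)*(g^2 - 2*g - 3) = g*(g + 1)*(g - 3)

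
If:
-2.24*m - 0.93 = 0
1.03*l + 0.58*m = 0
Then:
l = 0.23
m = -0.42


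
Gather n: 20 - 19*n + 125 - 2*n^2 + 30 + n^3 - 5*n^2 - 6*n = n^3 - 7*n^2 - 25*n + 175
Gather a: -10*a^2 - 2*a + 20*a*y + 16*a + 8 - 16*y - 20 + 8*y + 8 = -10*a^2 + a*(20*y + 14) - 8*y - 4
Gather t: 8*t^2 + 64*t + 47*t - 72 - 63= 8*t^2 + 111*t - 135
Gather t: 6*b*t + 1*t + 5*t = t*(6*b + 6)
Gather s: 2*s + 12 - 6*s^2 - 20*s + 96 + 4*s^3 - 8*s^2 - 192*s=4*s^3 - 14*s^2 - 210*s + 108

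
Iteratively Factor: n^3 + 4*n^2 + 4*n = (n)*(n^2 + 4*n + 4) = n*(n + 2)*(n + 2)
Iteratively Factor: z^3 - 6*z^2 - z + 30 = (z - 3)*(z^2 - 3*z - 10) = (z - 5)*(z - 3)*(z + 2)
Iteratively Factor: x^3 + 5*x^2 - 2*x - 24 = (x - 2)*(x^2 + 7*x + 12) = (x - 2)*(x + 4)*(x + 3)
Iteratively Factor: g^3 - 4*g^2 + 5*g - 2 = (g - 1)*(g^2 - 3*g + 2) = (g - 2)*(g - 1)*(g - 1)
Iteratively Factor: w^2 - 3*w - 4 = (w - 4)*(w + 1)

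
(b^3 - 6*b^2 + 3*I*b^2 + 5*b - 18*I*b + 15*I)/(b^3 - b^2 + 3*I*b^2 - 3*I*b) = (b - 5)/b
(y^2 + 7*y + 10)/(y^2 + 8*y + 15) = (y + 2)/(y + 3)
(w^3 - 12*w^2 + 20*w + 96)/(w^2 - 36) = (w^2 - 6*w - 16)/(w + 6)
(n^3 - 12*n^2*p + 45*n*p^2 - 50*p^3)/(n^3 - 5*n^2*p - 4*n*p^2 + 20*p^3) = (n - 5*p)/(n + 2*p)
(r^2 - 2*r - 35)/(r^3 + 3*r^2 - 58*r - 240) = (r - 7)/(r^2 - 2*r - 48)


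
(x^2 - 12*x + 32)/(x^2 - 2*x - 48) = (x - 4)/(x + 6)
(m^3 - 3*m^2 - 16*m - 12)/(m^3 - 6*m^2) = 1 + 3/m + 2/m^2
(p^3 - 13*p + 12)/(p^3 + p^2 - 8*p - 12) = (p^2 + 3*p - 4)/(p^2 + 4*p + 4)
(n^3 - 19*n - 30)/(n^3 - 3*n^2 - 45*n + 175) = (n^2 + 5*n + 6)/(n^2 + 2*n - 35)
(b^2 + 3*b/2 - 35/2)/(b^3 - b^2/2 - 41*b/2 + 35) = 1/(b - 2)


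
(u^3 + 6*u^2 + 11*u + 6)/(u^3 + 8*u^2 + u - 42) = (u^2 + 3*u + 2)/(u^2 + 5*u - 14)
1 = 1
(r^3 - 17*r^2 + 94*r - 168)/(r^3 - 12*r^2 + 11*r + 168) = (r^2 - 10*r + 24)/(r^2 - 5*r - 24)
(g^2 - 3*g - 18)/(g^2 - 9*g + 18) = (g + 3)/(g - 3)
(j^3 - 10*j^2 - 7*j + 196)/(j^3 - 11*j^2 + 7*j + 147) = (j + 4)/(j + 3)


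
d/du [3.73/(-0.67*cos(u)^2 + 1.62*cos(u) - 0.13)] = (6.0426 - 4.9982*cos(u))*sin(u)/(0.67*cos(u)^2 - 1.62*cos(u) + 0.13)^2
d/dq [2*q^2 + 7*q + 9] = 4*q + 7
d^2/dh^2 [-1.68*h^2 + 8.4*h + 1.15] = -3.36000000000000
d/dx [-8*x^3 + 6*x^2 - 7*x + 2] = -24*x^2 + 12*x - 7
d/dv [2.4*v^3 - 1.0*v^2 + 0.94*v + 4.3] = 7.2*v^2 - 2.0*v + 0.94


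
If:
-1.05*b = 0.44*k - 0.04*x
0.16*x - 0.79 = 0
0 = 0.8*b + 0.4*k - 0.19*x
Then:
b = -4.91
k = 12.16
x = 4.94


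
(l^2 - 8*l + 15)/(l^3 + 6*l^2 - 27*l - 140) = (l - 3)/(l^2 + 11*l + 28)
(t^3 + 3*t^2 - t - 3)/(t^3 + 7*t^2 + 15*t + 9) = (t - 1)/(t + 3)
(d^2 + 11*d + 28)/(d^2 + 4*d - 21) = (d + 4)/(d - 3)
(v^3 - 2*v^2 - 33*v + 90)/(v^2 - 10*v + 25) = (v^2 + 3*v - 18)/(v - 5)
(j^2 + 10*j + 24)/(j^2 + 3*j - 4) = (j + 6)/(j - 1)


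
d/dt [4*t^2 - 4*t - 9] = 8*t - 4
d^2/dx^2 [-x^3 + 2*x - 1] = -6*x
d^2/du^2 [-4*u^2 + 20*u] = -8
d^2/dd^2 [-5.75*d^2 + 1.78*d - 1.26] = -11.5000000000000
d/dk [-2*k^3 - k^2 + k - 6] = -6*k^2 - 2*k + 1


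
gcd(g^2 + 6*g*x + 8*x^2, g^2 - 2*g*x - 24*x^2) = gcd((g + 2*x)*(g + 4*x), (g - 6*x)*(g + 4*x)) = g + 4*x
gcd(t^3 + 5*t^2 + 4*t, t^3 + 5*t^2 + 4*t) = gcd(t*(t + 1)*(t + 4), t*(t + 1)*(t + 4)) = t^3 + 5*t^2 + 4*t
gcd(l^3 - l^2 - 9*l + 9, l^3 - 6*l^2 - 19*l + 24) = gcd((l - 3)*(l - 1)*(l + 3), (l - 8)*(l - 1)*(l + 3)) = l^2 + 2*l - 3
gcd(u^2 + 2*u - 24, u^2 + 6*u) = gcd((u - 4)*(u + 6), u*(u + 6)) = u + 6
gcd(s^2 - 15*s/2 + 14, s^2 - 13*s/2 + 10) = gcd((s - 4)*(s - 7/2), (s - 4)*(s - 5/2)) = s - 4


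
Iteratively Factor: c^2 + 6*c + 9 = (c + 3)*(c + 3)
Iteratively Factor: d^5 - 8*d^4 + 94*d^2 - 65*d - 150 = (d - 5)*(d^4 - 3*d^3 - 15*d^2 + 19*d + 30) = (d - 5)*(d + 1)*(d^3 - 4*d^2 - 11*d + 30) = (d - 5)*(d - 2)*(d + 1)*(d^2 - 2*d - 15) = (d - 5)*(d - 2)*(d + 1)*(d + 3)*(d - 5)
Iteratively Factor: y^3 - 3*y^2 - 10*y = (y)*(y^2 - 3*y - 10) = y*(y + 2)*(y - 5)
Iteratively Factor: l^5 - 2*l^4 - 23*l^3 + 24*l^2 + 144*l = (l + 3)*(l^4 - 5*l^3 - 8*l^2 + 48*l) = l*(l + 3)*(l^3 - 5*l^2 - 8*l + 48) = l*(l - 4)*(l + 3)*(l^2 - l - 12) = l*(l - 4)^2*(l + 3)*(l + 3)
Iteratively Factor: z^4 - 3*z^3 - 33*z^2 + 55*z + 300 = (z + 4)*(z^3 - 7*z^2 - 5*z + 75) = (z - 5)*(z + 4)*(z^2 - 2*z - 15) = (z - 5)*(z + 3)*(z + 4)*(z - 5)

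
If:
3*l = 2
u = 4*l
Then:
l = 2/3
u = 8/3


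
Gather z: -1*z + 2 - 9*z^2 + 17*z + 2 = -9*z^2 + 16*z + 4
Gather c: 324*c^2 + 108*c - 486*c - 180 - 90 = 324*c^2 - 378*c - 270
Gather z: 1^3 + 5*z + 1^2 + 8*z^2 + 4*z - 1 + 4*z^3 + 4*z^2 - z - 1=4*z^3 + 12*z^2 + 8*z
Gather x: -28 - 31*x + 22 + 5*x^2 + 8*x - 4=5*x^2 - 23*x - 10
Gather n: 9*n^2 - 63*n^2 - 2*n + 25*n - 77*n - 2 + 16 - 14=-54*n^2 - 54*n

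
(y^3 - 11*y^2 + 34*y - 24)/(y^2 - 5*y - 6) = (y^2 - 5*y + 4)/(y + 1)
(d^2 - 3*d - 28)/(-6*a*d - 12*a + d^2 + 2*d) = (-d^2 + 3*d + 28)/(6*a*d + 12*a - d^2 - 2*d)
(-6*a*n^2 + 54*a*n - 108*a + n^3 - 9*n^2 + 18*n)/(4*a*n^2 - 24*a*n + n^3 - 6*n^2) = (-6*a*n + 18*a + n^2 - 3*n)/(n*(4*a + n))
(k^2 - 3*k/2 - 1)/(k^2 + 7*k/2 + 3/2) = (k - 2)/(k + 3)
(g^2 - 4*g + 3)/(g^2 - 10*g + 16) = (g^2 - 4*g + 3)/(g^2 - 10*g + 16)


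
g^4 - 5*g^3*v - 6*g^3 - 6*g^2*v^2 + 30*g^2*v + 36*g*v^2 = g*(g - 6)*(g - 6*v)*(g + v)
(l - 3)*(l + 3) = l^2 - 9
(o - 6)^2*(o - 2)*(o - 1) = o^4 - 15*o^3 + 74*o^2 - 132*o + 72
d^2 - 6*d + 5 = (d - 5)*(d - 1)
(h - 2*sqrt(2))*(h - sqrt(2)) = h^2 - 3*sqrt(2)*h + 4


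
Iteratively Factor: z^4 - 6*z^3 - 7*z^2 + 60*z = (z + 3)*(z^3 - 9*z^2 + 20*z) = z*(z + 3)*(z^2 - 9*z + 20) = z*(z - 4)*(z + 3)*(z - 5)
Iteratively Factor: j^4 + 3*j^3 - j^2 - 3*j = (j + 3)*(j^3 - j) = (j - 1)*(j + 3)*(j^2 + j) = j*(j - 1)*(j + 3)*(j + 1)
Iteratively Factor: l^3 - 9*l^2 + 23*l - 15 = (l - 1)*(l^2 - 8*l + 15) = (l - 5)*(l - 1)*(l - 3)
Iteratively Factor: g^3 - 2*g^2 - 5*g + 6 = (g - 1)*(g^2 - g - 6) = (g - 3)*(g - 1)*(g + 2)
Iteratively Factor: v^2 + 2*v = (v + 2)*(v)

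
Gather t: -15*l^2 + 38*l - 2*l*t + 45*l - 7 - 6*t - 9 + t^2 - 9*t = -15*l^2 + 83*l + t^2 + t*(-2*l - 15) - 16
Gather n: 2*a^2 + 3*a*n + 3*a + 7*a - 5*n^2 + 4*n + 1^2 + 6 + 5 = 2*a^2 + 10*a - 5*n^2 + n*(3*a + 4) + 12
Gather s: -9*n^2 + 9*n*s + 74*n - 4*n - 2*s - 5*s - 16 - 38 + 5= -9*n^2 + 70*n + s*(9*n - 7) - 49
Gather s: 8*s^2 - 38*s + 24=8*s^2 - 38*s + 24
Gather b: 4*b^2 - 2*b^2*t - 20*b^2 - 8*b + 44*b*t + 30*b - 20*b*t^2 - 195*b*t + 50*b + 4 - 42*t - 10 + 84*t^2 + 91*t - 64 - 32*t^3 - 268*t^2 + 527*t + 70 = b^2*(-2*t - 16) + b*(-20*t^2 - 151*t + 72) - 32*t^3 - 184*t^2 + 576*t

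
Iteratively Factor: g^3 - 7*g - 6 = (g - 3)*(g^2 + 3*g + 2) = (g - 3)*(g + 2)*(g + 1)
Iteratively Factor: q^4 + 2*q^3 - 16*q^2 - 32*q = (q - 4)*(q^3 + 6*q^2 + 8*q) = (q - 4)*(q + 4)*(q^2 + 2*q) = (q - 4)*(q + 2)*(q + 4)*(q)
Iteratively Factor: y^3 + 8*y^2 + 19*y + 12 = (y + 4)*(y^2 + 4*y + 3) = (y + 3)*(y + 4)*(y + 1)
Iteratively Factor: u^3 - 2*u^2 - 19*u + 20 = (u - 1)*(u^2 - u - 20) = (u - 5)*(u - 1)*(u + 4)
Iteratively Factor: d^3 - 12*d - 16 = (d + 2)*(d^2 - 2*d - 8) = (d - 4)*(d + 2)*(d + 2)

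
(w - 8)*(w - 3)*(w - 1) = w^3 - 12*w^2 + 35*w - 24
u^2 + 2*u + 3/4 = (u + 1/2)*(u + 3/2)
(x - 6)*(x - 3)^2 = x^3 - 12*x^2 + 45*x - 54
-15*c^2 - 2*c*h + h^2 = (-5*c + h)*(3*c + h)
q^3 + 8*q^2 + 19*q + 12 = (q + 1)*(q + 3)*(q + 4)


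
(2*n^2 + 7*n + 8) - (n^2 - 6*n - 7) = n^2 + 13*n + 15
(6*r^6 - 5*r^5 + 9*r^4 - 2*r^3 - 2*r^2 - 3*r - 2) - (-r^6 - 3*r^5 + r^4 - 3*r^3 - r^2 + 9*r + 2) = 7*r^6 - 2*r^5 + 8*r^4 + r^3 - r^2 - 12*r - 4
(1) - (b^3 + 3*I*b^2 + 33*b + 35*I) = -b^3 - 3*I*b^2 - 33*b + 1 - 35*I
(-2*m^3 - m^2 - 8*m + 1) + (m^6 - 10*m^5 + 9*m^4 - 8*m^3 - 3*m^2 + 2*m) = m^6 - 10*m^5 + 9*m^4 - 10*m^3 - 4*m^2 - 6*m + 1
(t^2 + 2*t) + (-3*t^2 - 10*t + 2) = -2*t^2 - 8*t + 2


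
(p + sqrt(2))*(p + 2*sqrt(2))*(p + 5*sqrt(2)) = p^3 + 8*sqrt(2)*p^2 + 34*p + 20*sqrt(2)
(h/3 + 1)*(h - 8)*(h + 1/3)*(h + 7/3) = h^4/3 - 7*h^3/9 - 329*h^2/27 - 611*h/27 - 56/9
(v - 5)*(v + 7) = v^2 + 2*v - 35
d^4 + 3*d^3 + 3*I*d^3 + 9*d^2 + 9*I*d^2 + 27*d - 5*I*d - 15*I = (d + 3)*(d - I)^2*(d + 5*I)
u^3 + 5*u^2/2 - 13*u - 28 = (u - 7/2)*(u + 2)*(u + 4)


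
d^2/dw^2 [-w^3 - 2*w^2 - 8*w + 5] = -6*w - 4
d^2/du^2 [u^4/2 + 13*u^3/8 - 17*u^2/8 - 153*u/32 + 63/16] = 6*u^2 + 39*u/4 - 17/4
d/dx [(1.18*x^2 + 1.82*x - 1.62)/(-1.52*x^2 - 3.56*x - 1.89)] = (-1.4344*x^2 - 9.3852*x - 9.207)/(2.3104*x^4 + 10.8224*x^3 + 18.4192*x^2 + 13.4568*x + 3.5721)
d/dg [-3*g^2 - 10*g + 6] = -6*g - 10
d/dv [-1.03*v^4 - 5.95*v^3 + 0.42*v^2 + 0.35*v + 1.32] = -4.12*v^3 - 17.85*v^2 + 0.84*v + 0.35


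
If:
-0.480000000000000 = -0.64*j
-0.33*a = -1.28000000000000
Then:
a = 3.88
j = 0.75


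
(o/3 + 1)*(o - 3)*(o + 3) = o^3/3 + o^2 - 3*o - 9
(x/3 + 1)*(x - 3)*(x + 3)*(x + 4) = x^4/3 + 7*x^3/3 + x^2 - 21*x - 36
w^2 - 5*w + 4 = (w - 4)*(w - 1)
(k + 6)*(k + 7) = k^2 + 13*k + 42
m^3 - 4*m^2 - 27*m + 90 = (m - 6)*(m - 3)*(m + 5)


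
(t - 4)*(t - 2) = t^2 - 6*t + 8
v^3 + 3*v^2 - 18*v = v*(v - 3)*(v + 6)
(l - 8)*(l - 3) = l^2 - 11*l + 24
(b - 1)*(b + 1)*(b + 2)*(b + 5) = b^4 + 7*b^3 + 9*b^2 - 7*b - 10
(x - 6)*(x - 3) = x^2 - 9*x + 18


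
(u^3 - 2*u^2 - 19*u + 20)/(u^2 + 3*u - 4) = u - 5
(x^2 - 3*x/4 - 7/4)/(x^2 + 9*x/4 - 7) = (x + 1)/(x + 4)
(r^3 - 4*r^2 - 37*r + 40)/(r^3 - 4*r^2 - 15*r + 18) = (r^2 - 3*r - 40)/(r^2 - 3*r - 18)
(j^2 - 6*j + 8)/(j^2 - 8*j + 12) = (j - 4)/(j - 6)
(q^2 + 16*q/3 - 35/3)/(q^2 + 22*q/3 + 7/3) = (3*q - 5)/(3*q + 1)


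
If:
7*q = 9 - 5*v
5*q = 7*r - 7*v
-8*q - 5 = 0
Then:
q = -5/8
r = 78/35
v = 107/40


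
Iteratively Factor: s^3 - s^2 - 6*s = (s - 3)*(s^2 + 2*s) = s*(s - 3)*(s + 2)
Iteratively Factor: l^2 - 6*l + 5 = (l - 5)*(l - 1)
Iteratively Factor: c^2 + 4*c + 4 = (c + 2)*(c + 2)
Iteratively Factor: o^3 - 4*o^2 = (o)*(o^2 - 4*o) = o^2*(o - 4)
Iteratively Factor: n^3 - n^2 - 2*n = (n)*(n^2 - n - 2) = n*(n + 1)*(n - 2)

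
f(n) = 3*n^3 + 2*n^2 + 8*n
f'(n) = 9*n^2 + 4*n + 8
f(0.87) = 10.45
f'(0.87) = 18.29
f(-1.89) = -28.23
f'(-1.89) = 32.59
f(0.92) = 11.39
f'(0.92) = 19.30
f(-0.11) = -0.86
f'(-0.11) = 7.67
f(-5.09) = -384.52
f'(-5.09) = 220.81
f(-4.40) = -252.03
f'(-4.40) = 164.64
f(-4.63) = -291.92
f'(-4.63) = 182.41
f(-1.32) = -13.98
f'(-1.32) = 18.40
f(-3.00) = -87.00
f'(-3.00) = 77.00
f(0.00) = 0.00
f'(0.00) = 8.00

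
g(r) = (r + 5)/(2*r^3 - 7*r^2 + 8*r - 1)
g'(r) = (r + 5)*(-6*r^2 + 14*r - 8)/(2*r^3 - 7*r^2 + 8*r - 1)^2 + 1/(2*r^3 - 7*r^2 + 8*r - 1)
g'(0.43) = -9.09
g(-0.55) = -0.57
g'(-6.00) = 0.00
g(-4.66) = -0.00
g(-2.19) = -0.04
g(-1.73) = -0.07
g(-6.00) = 0.00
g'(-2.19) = -0.05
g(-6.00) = 0.00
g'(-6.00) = 0.00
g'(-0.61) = -1.14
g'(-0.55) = -1.39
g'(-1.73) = -0.10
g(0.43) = 4.16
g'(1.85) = -2.48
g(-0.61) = -0.49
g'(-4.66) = -0.00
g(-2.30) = -0.03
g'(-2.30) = -0.04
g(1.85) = 2.73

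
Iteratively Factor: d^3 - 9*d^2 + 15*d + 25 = (d - 5)*(d^2 - 4*d - 5) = (d - 5)^2*(d + 1)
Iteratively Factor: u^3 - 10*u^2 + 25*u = (u)*(u^2 - 10*u + 25) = u*(u - 5)*(u - 5)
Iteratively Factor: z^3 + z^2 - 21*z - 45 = (z - 5)*(z^2 + 6*z + 9) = (z - 5)*(z + 3)*(z + 3)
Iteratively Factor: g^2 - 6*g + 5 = (g - 1)*(g - 5)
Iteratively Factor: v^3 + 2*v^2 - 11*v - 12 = (v + 4)*(v^2 - 2*v - 3) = (v + 1)*(v + 4)*(v - 3)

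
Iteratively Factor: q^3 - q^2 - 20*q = (q + 4)*(q^2 - 5*q) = q*(q + 4)*(q - 5)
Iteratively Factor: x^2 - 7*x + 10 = (x - 5)*(x - 2)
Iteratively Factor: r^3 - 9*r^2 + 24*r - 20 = (r - 2)*(r^2 - 7*r + 10) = (r - 2)^2*(r - 5)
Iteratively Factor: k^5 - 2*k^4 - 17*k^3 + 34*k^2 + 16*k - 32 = (k - 2)*(k^4 - 17*k^2 + 16) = (k - 4)*(k - 2)*(k^3 + 4*k^2 - k - 4) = (k - 4)*(k - 2)*(k - 1)*(k^2 + 5*k + 4) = (k - 4)*(k - 2)*(k - 1)*(k + 4)*(k + 1)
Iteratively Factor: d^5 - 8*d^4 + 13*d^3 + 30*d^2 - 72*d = (d)*(d^4 - 8*d^3 + 13*d^2 + 30*d - 72) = d*(d + 2)*(d^3 - 10*d^2 + 33*d - 36) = d*(d - 4)*(d + 2)*(d^2 - 6*d + 9) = d*(d - 4)*(d - 3)*(d + 2)*(d - 3)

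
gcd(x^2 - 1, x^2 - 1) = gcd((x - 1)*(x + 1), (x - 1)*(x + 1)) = x^2 - 1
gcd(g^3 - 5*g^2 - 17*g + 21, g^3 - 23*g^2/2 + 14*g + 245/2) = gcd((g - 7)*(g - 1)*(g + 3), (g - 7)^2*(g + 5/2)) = g - 7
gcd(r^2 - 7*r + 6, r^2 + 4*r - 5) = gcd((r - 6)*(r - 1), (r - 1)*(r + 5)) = r - 1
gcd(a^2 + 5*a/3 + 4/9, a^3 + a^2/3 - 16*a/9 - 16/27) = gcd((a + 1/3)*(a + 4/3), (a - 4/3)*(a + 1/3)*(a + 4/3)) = a^2 + 5*a/3 + 4/9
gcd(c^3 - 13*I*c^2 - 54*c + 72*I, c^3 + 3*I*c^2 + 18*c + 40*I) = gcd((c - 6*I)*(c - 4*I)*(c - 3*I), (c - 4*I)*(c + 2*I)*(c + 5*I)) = c - 4*I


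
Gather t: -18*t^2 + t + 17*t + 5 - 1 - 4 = -18*t^2 + 18*t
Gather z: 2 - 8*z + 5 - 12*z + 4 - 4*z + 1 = 12 - 24*z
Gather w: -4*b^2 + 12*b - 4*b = -4*b^2 + 8*b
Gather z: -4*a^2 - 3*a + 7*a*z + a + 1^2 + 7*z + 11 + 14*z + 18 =-4*a^2 - 2*a + z*(7*a + 21) + 30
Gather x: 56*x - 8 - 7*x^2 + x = -7*x^2 + 57*x - 8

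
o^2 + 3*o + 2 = (o + 1)*(o + 2)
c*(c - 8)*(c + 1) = c^3 - 7*c^2 - 8*c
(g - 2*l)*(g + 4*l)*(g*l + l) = g^3*l + 2*g^2*l^2 + g^2*l - 8*g*l^3 + 2*g*l^2 - 8*l^3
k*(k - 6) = k^2 - 6*k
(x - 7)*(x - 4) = x^2 - 11*x + 28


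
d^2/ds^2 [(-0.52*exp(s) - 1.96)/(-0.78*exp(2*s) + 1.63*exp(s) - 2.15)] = (0.316368*exp(4*s) + 5.430984*exp(3*s) - 12.708072*exp(2*s) - 6.117816*exp(s) + 9.27252)*exp(s)/(0.474552*exp(6*s) - 2.975076*exp(5*s) + 10.141326*exp(4*s) - 20.731807*exp(3*s) + 27.953655*exp(2*s) - 22.604025*exp(s) + 9.938375)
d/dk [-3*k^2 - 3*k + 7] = -6*k - 3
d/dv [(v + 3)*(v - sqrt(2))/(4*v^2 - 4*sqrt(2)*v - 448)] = (-(v + 3)*(v - sqrt(2))*(2*v - sqrt(2)) + (-2*v - 3 + sqrt(2))*(-v^2 + sqrt(2)*v + 112))/(4*(-v^2 + sqrt(2)*v + 112)^2)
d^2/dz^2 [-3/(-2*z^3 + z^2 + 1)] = 6*(-4*z^2*(3*z - 1)^2 + (1 - 6*z)*(-2*z^3 + z^2 + 1))/(-2*z^3 + z^2 + 1)^3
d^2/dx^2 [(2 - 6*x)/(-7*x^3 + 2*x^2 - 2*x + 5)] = 4*(441*x^5 - 420*x^4 + 82*x^3 + 576*x^2 - 183*x + 36)/(343*x^9 - 294*x^8 + 378*x^7 - 911*x^6 + 528*x^5 - 504*x^4 + 653*x^3 - 210*x^2 + 150*x - 125)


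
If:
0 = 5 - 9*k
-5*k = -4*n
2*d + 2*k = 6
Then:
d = 22/9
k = 5/9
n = 25/36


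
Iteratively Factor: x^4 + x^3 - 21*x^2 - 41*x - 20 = (x + 1)*(x^3 - 21*x - 20) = (x + 1)*(x + 4)*(x^2 - 4*x - 5) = (x - 5)*(x + 1)*(x + 4)*(x + 1)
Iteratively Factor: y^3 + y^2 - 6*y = (y - 2)*(y^2 + 3*y) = y*(y - 2)*(y + 3)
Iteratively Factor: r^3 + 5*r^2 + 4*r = (r + 4)*(r^2 + r) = (r + 1)*(r + 4)*(r)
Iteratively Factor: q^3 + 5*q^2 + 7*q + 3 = (q + 1)*(q^2 + 4*q + 3) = (q + 1)^2*(q + 3)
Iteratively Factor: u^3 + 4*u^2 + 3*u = (u + 3)*(u^2 + u) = u*(u + 3)*(u + 1)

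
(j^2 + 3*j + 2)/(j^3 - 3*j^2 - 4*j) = (j + 2)/(j*(j - 4))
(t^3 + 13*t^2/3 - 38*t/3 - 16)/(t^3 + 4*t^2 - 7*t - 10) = (t^2 + 10*t/3 - 16)/(t^2 + 3*t - 10)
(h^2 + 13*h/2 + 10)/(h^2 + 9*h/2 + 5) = (h + 4)/(h + 2)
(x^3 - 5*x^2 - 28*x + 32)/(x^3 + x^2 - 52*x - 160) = (x - 1)/(x + 5)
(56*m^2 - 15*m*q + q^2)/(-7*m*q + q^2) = (-8*m + q)/q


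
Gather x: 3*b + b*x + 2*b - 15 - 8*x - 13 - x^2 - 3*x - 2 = 5*b - x^2 + x*(b - 11) - 30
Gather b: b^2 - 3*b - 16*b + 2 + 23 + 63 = b^2 - 19*b + 88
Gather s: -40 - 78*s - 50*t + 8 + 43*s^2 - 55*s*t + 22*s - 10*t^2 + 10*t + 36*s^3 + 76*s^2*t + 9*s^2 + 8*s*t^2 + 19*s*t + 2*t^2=36*s^3 + s^2*(76*t + 52) + s*(8*t^2 - 36*t - 56) - 8*t^2 - 40*t - 32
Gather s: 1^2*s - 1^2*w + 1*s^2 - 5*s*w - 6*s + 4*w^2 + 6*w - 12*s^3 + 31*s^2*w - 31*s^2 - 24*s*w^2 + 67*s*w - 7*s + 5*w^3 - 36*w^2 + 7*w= -12*s^3 + s^2*(31*w - 30) + s*(-24*w^2 + 62*w - 12) + 5*w^3 - 32*w^2 + 12*w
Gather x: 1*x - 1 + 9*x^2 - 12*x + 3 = 9*x^2 - 11*x + 2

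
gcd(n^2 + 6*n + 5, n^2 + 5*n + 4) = n + 1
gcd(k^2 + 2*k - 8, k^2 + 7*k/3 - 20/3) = k + 4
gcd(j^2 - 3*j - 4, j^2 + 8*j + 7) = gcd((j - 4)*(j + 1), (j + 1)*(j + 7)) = j + 1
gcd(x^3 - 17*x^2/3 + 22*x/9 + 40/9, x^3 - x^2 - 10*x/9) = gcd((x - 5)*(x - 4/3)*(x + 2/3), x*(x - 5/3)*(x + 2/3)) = x + 2/3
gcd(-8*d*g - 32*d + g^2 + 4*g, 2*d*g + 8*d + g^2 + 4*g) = g + 4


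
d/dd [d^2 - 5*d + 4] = 2*d - 5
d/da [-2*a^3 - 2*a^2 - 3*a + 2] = -6*a^2 - 4*a - 3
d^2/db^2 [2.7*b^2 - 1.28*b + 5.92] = 5.40000000000000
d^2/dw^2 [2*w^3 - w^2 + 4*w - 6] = 12*w - 2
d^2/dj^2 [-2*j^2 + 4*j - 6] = -4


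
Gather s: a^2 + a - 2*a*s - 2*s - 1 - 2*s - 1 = a^2 + a + s*(-2*a - 4) - 2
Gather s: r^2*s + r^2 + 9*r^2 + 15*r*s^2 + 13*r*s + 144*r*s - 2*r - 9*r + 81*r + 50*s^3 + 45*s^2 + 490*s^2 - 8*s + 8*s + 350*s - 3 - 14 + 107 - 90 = 10*r^2 + 70*r + 50*s^3 + s^2*(15*r + 535) + s*(r^2 + 157*r + 350)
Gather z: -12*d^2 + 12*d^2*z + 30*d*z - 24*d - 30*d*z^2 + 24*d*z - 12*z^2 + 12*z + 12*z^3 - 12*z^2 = -12*d^2 - 24*d + 12*z^3 + z^2*(-30*d - 24) + z*(12*d^2 + 54*d + 12)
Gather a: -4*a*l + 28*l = -4*a*l + 28*l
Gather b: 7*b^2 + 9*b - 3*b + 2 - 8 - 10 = 7*b^2 + 6*b - 16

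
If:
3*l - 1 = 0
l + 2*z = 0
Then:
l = 1/3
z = -1/6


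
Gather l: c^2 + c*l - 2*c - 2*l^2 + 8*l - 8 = c^2 - 2*c - 2*l^2 + l*(c + 8) - 8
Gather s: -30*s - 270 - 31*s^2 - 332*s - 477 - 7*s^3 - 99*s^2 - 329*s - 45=-7*s^3 - 130*s^2 - 691*s - 792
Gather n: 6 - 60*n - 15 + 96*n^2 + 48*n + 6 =96*n^2 - 12*n - 3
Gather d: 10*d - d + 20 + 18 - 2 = 9*d + 36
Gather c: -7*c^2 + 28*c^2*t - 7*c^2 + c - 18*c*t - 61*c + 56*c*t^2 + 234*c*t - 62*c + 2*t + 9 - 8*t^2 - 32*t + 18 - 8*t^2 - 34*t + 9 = c^2*(28*t - 14) + c*(56*t^2 + 216*t - 122) - 16*t^2 - 64*t + 36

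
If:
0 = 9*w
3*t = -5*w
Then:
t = 0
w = 0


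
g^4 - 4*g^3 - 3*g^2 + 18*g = g*(g - 3)^2*(g + 2)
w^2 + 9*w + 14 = (w + 2)*(w + 7)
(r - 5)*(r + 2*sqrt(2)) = r^2 - 5*r + 2*sqrt(2)*r - 10*sqrt(2)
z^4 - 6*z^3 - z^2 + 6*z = z*(z - 6)*(z - 1)*(z + 1)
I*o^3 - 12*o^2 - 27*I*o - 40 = (o + 5*I)*(o + 8*I)*(I*o + 1)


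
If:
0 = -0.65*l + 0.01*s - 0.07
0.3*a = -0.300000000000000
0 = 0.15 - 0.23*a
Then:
No Solution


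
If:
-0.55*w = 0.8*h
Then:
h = -0.6875*w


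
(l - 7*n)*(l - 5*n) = l^2 - 12*l*n + 35*n^2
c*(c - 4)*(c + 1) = c^3 - 3*c^2 - 4*c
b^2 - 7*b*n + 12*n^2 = (b - 4*n)*(b - 3*n)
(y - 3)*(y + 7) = y^2 + 4*y - 21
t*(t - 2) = t^2 - 2*t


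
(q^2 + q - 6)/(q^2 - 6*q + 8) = (q + 3)/(q - 4)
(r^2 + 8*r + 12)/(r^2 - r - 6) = (r + 6)/(r - 3)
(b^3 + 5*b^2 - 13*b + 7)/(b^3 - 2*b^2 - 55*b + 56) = (b - 1)/(b - 8)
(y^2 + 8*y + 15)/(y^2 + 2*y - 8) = (y^2 + 8*y + 15)/(y^2 + 2*y - 8)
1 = 1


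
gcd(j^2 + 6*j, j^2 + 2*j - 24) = j + 6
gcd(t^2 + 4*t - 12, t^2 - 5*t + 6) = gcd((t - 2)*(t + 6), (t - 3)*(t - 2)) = t - 2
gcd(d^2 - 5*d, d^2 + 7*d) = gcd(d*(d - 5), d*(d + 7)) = d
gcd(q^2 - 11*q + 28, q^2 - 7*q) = q - 7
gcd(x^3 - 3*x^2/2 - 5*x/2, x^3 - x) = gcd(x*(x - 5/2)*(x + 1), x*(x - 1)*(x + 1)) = x^2 + x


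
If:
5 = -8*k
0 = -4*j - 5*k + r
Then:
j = r/4 + 25/32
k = -5/8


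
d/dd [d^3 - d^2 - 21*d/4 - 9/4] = 3*d^2 - 2*d - 21/4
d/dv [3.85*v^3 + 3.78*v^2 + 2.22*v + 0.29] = 11.55*v^2 + 7.56*v + 2.22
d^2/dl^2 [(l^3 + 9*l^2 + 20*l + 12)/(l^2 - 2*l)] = 12*(7*l^3 + 6*l^2 - 12*l + 8)/(l^3*(l^3 - 6*l^2 + 12*l - 8))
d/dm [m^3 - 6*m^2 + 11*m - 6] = 3*m^2 - 12*m + 11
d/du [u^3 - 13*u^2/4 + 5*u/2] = 3*u^2 - 13*u/2 + 5/2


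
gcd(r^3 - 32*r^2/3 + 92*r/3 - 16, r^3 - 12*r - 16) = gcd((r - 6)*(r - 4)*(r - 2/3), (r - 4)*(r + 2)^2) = r - 4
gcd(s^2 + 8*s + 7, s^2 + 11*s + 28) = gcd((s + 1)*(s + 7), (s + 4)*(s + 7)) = s + 7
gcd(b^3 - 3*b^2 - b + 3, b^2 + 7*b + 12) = 1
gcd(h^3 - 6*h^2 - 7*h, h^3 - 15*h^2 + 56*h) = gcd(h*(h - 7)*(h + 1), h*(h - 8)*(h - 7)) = h^2 - 7*h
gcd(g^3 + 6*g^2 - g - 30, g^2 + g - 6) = g^2 + g - 6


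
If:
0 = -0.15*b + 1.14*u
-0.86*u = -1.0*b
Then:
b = 0.00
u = 0.00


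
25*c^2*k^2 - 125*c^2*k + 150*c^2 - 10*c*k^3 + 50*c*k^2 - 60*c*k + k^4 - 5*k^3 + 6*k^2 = (-5*c + k)^2*(k - 3)*(k - 2)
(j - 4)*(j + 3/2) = j^2 - 5*j/2 - 6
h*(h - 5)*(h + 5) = h^3 - 25*h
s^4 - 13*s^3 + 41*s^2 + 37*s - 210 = (s - 7)*(s - 5)*(s - 3)*(s + 2)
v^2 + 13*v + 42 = (v + 6)*(v + 7)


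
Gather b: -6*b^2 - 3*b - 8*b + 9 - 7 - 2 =-6*b^2 - 11*b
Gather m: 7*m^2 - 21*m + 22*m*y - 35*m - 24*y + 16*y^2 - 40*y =7*m^2 + m*(22*y - 56) + 16*y^2 - 64*y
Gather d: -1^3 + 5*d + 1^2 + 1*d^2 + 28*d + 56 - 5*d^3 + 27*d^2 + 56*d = -5*d^3 + 28*d^2 + 89*d + 56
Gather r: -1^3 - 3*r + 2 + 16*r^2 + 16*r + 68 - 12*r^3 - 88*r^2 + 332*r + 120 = -12*r^3 - 72*r^2 + 345*r + 189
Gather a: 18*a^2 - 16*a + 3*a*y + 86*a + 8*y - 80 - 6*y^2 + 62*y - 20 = 18*a^2 + a*(3*y + 70) - 6*y^2 + 70*y - 100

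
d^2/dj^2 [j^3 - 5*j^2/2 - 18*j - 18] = 6*j - 5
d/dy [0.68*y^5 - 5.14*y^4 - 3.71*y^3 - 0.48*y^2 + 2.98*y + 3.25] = 3.4*y^4 - 20.56*y^3 - 11.13*y^2 - 0.96*y + 2.98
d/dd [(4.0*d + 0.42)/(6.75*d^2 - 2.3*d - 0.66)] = (27.0*d^2 - 9.2*d - (4.0*d + 0.42)*(13.5*d - 2.3) - 2.64)/(-6.75*d^2 + 2.3*d + 0.66)^2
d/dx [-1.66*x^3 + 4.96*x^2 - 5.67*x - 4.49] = -4.98*x^2 + 9.92*x - 5.67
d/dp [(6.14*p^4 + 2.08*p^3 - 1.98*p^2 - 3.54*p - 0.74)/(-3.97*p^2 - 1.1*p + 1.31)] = (-48.7516*p^5 - 28.5196*p^4 + 27.5976*p^3 - 3.7014*p^2 - 11.0632*p - 5.4514)/(15.7609*p^4 + 8.734*p^3 - 9.1914*p^2 - 2.882*p + 1.7161)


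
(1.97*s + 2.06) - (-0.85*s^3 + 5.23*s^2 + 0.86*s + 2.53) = 0.85*s^3 - 5.23*s^2 + 1.11*s - 0.47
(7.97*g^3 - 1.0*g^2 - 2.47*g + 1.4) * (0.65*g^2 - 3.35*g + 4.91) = 5.1805*g^5 - 27.3495*g^4 + 40.8772*g^3 + 4.2745*g^2 - 16.8177*g + 6.874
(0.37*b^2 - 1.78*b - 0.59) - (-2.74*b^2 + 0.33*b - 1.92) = 3.11*b^2 - 2.11*b + 1.33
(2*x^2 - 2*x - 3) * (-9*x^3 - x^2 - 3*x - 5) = -18*x^5 + 16*x^4 + 23*x^3 - x^2 + 19*x + 15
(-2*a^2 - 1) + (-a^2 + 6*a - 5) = -3*a^2 + 6*a - 6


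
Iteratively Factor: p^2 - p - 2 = (p + 1)*(p - 2)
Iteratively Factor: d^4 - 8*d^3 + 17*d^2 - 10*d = (d - 1)*(d^3 - 7*d^2 + 10*d) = (d - 2)*(d - 1)*(d^2 - 5*d) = d*(d - 2)*(d - 1)*(d - 5)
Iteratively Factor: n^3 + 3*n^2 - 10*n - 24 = (n + 2)*(n^2 + n - 12) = (n + 2)*(n + 4)*(n - 3)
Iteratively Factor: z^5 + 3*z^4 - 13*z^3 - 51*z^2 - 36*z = (z - 4)*(z^4 + 7*z^3 + 15*z^2 + 9*z) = (z - 4)*(z + 3)*(z^3 + 4*z^2 + 3*z) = z*(z - 4)*(z + 3)*(z^2 + 4*z + 3) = z*(z - 4)*(z + 1)*(z + 3)*(z + 3)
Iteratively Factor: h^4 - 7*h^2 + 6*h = (h + 3)*(h^3 - 3*h^2 + 2*h) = (h - 1)*(h + 3)*(h^2 - 2*h) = h*(h - 1)*(h + 3)*(h - 2)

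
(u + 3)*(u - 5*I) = u^2 + 3*u - 5*I*u - 15*I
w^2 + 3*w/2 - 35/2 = (w - 7/2)*(w + 5)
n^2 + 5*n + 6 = (n + 2)*(n + 3)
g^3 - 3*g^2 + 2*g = g*(g - 2)*(g - 1)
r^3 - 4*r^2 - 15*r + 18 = (r - 6)*(r - 1)*(r + 3)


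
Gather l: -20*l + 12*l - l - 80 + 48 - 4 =-9*l - 36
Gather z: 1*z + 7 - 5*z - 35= -4*z - 28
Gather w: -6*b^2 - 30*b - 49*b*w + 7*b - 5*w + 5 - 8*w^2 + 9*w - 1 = -6*b^2 - 23*b - 8*w^2 + w*(4 - 49*b) + 4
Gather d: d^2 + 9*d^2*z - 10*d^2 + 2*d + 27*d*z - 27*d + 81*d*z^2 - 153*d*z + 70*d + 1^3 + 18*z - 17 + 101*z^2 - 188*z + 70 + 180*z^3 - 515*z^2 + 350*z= d^2*(9*z - 9) + d*(81*z^2 - 126*z + 45) + 180*z^3 - 414*z^2 + 180*z + 54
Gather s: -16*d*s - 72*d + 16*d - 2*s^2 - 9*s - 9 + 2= -56*d - 2*s^2 + s*(-16*d - 9) - 7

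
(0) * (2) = 0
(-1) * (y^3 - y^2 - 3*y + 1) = -y^3 + y^2 + 3*y - 1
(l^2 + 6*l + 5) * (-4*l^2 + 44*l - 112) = -4*l^4 + 20*l^3 + 132*l^2 - 452*l - 560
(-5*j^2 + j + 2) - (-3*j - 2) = -5*j^2 + 4*j + 4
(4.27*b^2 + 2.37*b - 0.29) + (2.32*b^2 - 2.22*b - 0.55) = 6.59*b^2 + 0.15*b - 0.84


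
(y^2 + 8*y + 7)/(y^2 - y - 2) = (y + 7)/(y - 2)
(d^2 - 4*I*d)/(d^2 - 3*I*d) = (d - 4*I)/(d - 3*I)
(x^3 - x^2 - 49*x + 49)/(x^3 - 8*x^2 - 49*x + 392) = (x - 1)/(x - 8)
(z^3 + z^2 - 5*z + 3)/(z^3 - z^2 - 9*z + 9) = (z - 1)/(z - 3)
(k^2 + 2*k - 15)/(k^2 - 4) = (k^2 + 2*k - 15)/(k^2 - 4)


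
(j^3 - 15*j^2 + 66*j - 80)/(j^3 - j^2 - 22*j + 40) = (j^2 - 13*j + 40)/(j^2 + j - 20)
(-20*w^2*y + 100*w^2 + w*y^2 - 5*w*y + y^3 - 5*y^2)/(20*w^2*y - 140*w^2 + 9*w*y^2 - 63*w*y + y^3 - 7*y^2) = (-4*w*y + 20*w + y^2 - 5*y)/(4*w*y - 28*w + y^2 - 7*y)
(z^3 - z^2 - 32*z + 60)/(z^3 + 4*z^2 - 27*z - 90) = (z - 2)/(z + 3)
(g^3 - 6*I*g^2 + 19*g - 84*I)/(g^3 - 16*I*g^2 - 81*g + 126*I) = (g + 4*I)/(g - 6*I)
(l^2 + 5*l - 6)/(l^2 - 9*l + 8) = (l + 6)/(l - 8)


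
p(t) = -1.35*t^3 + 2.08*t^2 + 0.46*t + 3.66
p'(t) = -4.05*t^2 + 4.16*t + 0.46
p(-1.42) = 11.07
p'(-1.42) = -13.61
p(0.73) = 4.58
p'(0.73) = 1.34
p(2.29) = -0.59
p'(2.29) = -11.25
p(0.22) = 3.85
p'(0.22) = 1.18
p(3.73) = -35.74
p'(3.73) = -40.37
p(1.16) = 4.89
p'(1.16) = -0.16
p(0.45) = 4.17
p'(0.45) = 1.51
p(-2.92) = 53.66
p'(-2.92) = -46.22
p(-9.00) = 1152.15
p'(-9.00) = -365.03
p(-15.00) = 5021.01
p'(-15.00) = -973.19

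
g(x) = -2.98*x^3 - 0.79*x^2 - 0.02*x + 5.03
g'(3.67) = -126.23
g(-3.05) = 82.29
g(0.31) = 4.86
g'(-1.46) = -16.77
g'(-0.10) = 0.05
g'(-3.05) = -78.37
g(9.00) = -2231.56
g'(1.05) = -11.54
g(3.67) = -152.99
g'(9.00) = -738.38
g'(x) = -8.94*x^2 - 1.58*x - 0.02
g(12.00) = -5258.41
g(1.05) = 0.69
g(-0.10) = 5.03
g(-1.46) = 12.65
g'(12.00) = -1306.34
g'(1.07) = -11.95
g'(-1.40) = -15.33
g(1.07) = 0.45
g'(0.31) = -1.37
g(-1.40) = 11.69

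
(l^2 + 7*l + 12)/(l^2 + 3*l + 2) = (l^2 + 7*l + 12)/(l^2 + 3*l + 2)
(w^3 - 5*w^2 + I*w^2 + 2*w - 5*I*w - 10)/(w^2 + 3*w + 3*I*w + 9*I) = (w^3 + w^2*(-5 + I) + w*(2 - 5*I) - 10)/(w^2 + 3*w*(1 + I) + 9*I)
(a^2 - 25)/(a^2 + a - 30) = (a + 5)/(a + 6)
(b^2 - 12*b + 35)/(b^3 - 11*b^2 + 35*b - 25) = (b - 7)/(b^2 - 6*b + 5)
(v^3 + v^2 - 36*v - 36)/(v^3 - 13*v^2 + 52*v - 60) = (v^2 + 7*v + 6)/(v^2 - 7*v + 10)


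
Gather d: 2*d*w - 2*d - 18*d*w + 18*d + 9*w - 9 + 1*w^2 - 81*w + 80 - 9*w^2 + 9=d*(16 - 16*w) - 8*w^2 - 72*w + 80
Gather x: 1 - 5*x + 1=2 - 5*x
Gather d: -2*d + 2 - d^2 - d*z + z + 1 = -d^2 + d*(-z - 2) + z + 3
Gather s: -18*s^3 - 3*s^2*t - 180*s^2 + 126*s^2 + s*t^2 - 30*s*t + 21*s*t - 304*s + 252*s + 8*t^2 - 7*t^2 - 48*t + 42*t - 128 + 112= -18*s^3 + s^2*(-3*t - 54) + s*(t^2 - 9*t - 52) + t^2 - 6*t - 16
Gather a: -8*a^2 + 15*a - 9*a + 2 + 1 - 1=-8*a^2 + 6*a + 2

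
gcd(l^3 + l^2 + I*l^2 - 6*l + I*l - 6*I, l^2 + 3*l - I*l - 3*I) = l + 3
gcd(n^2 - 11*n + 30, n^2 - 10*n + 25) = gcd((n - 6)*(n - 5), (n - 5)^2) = n - 5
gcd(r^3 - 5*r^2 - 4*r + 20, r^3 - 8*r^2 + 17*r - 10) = r^2 - 7*r + 10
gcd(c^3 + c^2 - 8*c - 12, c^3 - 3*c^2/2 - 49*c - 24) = 1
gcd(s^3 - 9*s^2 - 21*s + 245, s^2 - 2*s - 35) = s^2 - 2*s - 35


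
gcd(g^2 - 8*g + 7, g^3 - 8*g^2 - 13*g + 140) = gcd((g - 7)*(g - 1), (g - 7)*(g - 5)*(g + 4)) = g - 7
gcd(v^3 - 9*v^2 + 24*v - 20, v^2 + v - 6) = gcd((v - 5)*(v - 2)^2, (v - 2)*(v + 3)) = v - 2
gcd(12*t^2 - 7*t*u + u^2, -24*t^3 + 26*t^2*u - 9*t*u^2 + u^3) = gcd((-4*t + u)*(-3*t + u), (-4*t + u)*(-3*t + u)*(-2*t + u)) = 12*t^2 - 7*t*u + u^2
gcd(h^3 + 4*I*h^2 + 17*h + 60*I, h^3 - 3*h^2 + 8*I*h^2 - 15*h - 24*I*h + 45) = h^2 + 8*I*h - 15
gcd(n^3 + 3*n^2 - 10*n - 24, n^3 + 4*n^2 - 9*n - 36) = n^2 + n - 12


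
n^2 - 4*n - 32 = (n - 8)*(n + 4)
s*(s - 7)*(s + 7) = s^3 - 49*s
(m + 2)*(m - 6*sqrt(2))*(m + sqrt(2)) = m^3 - 5*sqrt(2)*m^2 + 2*m^2 - 10*sqrt(2)*m - 12*m - 24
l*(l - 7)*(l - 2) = l^3 - 9*l^2 + 14*l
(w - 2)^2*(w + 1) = w^3 - 3*w^2 + 4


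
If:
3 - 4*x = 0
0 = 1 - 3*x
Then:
No Solution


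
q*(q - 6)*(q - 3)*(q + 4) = q^4 - 5*q^3 - 18*q^2 + 72*q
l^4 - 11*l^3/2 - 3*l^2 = l^2*(l - 6)*(l + 1/2)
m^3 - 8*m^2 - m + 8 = (m - 8)*(m - 1)*(m + 1)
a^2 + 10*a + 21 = (a + 3)*(a + 7)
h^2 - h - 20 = (h - 5)*(h + 4)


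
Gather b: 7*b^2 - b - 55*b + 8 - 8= 7*b^2 - 56*b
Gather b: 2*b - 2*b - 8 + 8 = 0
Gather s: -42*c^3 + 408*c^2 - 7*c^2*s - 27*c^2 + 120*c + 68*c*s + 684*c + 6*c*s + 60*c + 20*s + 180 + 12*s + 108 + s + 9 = -42*c^3 + 381*c^2 + 864*c + s*(-7*c^2 + 74*c + 33) + 297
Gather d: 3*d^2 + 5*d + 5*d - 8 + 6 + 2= 3*d^2 + 10*d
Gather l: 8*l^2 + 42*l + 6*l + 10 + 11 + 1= 8*l^2 + 48*l + 22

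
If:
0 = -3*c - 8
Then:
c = -8/3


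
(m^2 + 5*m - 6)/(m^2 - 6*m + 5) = (m + 6)/(m - 5)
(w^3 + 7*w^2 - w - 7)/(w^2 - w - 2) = (w^2 + 6*w - 7)/(w - 2)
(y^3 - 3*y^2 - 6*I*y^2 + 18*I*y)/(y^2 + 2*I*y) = (y^2 - 3*y - 6*I*y + 18*I)/(y + 2*I)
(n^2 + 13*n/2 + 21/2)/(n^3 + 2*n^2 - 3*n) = (n + 7/2)/(n*(n - 1))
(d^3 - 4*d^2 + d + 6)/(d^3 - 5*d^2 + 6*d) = (d + 1)/d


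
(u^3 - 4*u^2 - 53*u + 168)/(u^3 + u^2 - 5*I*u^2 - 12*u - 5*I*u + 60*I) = (u^2 - u - 56)/(u^2 + u*(4 - 5*I) - 20*I)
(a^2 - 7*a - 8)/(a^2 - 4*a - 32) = (a + 1)/(a + 4)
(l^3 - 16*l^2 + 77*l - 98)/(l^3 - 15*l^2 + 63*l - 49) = (l - 2)/(l - 1)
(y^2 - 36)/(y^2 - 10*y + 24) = (y + 6)/(y - 4)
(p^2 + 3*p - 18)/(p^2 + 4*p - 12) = (p - 3)/(p - 2)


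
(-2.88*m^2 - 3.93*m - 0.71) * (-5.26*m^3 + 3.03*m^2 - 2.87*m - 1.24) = 15.1488*m^5 + 11.9454*m^4 + 0.0922999999999998*m^3 + 12.699*m^2 + 6.9109*m + 0.8804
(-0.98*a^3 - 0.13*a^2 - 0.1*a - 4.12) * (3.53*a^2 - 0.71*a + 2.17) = -3.4594*a^5 + 0.2369*a^4 - 2.3873*a^3 - 14.7547*a^2 + 2.7082*a - 8.9404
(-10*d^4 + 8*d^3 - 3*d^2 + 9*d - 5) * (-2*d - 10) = 20*d^5 + 84*d^4 - 74*d^3 + 12*d^2 - 80*d + 50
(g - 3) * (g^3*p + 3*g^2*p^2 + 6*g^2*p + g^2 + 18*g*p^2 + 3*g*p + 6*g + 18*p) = g^4*p + 3*g^3*p^2 + 3*g^3*p + g^3 + 9*g^2*p^2 - 15*g^2*p + 3*g^2 - 54*g*p^2 + 9*g*p - 18*g - 54*p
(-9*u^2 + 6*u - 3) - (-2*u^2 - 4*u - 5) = -7*u^2 + 10*u + 2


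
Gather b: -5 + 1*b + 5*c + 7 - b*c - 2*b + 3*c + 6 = b*(-c - 1) + 8*c + 8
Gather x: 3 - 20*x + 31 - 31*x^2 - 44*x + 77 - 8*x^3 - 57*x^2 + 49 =-8*x^3 - 88*x^2 - 64*x + 160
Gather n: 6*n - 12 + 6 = 6*n - 6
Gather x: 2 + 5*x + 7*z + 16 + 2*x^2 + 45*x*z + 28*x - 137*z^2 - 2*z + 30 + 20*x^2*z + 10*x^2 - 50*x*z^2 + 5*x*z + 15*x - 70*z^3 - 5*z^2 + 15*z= x^2*(20*z + 12) + x*(-50*z^2 + 50*z + 48) - 70*z^3 - 142*z^2 + 20*z + 48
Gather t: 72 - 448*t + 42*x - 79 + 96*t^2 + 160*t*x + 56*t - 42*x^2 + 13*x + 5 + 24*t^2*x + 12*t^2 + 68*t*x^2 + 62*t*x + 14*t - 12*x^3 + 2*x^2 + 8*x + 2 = t^2*(24*x + 108) + t*(68*x^2 + 222*x - 378) - 12*x^3 - 40*x^2 + 63*x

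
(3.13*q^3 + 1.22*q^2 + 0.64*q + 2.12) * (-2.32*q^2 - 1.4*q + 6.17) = -7.2616*q^5 - 7.2124*q^4 + 16.1193*q^3 + 1.713*q^2 + 0.9808*q + 13.0804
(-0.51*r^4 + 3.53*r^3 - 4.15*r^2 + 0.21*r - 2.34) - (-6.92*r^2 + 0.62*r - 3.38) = -0.51*r^4 + 3.53*r^3 + 2.77*r^2 - 0.41*r + 1.04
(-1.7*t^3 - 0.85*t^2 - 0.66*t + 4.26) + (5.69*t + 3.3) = -1.7*t^3 - 0.85*t^2 + 5.03*t + 7.56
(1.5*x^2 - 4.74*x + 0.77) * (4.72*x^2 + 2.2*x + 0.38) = 7.08*x^4 - 19.0728*x^3 - 6.2236*x^2 - 0.1072*x + 0.2926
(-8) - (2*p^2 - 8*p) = -2*p^2 + 8*p - 8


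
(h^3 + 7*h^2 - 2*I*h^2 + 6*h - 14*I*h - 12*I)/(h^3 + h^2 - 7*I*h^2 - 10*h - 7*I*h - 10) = (h + 6)/(h - 5*I)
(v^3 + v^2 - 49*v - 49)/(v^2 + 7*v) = v - 6 - 7/v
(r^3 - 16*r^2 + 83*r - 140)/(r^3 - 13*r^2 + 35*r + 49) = (r^2 - 9*r + 20)/(r^2 - 6*r - 7)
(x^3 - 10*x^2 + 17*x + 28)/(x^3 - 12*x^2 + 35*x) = (x^2 - 3*x - 4)/(x*(x - 5))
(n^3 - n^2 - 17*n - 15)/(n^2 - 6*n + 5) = (n^2 + 4*n + 3)/(n - 1)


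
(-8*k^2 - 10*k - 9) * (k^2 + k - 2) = -8*k^4 - 18*k^3 - 3*k^2 + 11*k + 18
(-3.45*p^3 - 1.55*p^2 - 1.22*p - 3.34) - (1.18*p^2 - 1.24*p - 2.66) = -3.45*p^3 - 2.73*p^2 + 0.02*p - 0.68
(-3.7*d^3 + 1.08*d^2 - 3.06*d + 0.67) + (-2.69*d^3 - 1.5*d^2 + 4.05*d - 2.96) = -6.39*d^3 - 0.42*d^2 + 0.99*d - 2.29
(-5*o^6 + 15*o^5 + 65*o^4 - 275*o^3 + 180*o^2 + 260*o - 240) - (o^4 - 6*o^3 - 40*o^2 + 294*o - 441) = -5*o^6 + 15*o^5 + 64*o^4 - 269*o^3 + 220*o^2 - 34*o + 201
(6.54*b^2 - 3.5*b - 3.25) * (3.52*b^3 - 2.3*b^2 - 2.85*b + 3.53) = 23.0208*b^5 - 27.362*b^4 - 22.029*b^3 + 40.5362*b^2 - 3.0925*b - 11.4725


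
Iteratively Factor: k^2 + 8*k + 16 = (k + 4)*(k + 4)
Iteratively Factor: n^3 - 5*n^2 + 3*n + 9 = (n - 3)*(n^2 - 2*n - 3) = (n - 3)*(n + 1)*(n - 3)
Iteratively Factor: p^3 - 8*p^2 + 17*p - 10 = (p - 5)*(p^2 - 3*p + 2) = (p - 5)*(p - 2)*(p - 1)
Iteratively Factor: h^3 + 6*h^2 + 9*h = (h)*(h^2 + 6*h + 9) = h*(h + 3)*(h + 3)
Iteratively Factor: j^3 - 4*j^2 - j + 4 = (j - 4)*(j^2 - 1) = (j - 4)*(j - 1)*(j + 1)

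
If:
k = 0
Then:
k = 0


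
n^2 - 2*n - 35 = (n - 7)*(n + 5)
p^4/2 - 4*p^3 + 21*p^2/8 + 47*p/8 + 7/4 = (p/2 + 1/4)*(p - 7)*(p - 2)*(p + 1/2)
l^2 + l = l*(l + 1)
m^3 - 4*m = m*(m - 2)*(m + 2)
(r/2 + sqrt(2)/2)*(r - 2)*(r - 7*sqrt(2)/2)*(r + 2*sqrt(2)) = r^4/2 - r^3 - sqrt(2)*r^3/4 - 17*r^2/2 + sqrt(2)*r^2/2 - 7*sqrt(2)*r + 17*r + 14*sqrt(2)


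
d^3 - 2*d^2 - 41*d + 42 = (d - 7)*(d - 1)*(d + 6)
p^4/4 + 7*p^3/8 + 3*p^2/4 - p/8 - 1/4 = (p/4 + 1/2)*(p - 1/2)*(p + 1)^2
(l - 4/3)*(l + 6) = l^2 + 14*l/3 - 8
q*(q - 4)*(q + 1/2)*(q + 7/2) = q^4 - 57*q^2/4 - 7*q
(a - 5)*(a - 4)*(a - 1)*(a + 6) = a^4 - 4*a^3 - 31*a^2 + 154*a - 120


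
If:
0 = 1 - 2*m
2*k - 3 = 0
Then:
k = 3/2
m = 1/2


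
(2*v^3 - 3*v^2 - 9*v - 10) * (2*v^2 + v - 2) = 4*v^5 - 4*v^4 - 25*v^3 - 23*v^2 + 8*v + 20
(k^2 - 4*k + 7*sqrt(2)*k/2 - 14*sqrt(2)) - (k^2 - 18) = -4*k + 7*sqrt(2)*k/2 - 14*sqrt(2) + 18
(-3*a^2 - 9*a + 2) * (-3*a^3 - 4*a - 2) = 9*a^5 + 27*a^4 + 6*a^3 + 42*a^2 + 10*a - 4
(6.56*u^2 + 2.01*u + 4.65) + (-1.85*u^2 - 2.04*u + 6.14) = 4.71*u^2 - 0.0300000000000002*u + 10.79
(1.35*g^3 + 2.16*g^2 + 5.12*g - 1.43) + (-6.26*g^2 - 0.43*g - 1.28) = 1.35*g^3 - 4.1*g^2 + 4.69*g - 2.71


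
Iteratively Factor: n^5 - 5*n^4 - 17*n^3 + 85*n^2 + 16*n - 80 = (n - 1)*(n^4 - 4*n^3 - 21*n^2 + 64*n + 80) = (n - 1)*(n + 1)*(n^3 - 5*n^2 - 16*n + 80) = (n - 4)*(n - 1)*(n + 1)*(n^2 - n - 20) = (n - 4)*(n - 1)*(n + 1)*(n + 4)*(n - 5)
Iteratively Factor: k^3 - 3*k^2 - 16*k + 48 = (k - 3)*(k^2 - 16) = (k - 4)*(k - 3)*(k + 4)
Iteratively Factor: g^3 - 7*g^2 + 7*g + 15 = (g - 5)*(g^2 - 2*g - 3) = (g - 5)*(g + 1)*(g - 3)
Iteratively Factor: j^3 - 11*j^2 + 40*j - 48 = (j - 4)*(j^2 - 7*j + 12) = (j - 4)^2*(j - 3)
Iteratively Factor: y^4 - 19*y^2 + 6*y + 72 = (y + 4)*(y^3 - 4*y^2 - 3*y + 18) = (y - 3)*(y + 4)*(y^2 - y - 6) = (y - 3)^2*(y + 4)*(y + 2)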